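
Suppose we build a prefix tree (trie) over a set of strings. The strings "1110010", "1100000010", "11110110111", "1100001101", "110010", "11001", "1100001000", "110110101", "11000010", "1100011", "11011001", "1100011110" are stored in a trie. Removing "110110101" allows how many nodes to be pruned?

3

After clearing the end-marker at "110110101", prune upward until reaching a node still needed by another word.
The suffix "101" (3 nodes) is used only by "110110101"; the node for "110110" still has the child "0", so pruning stops there.
Nodes removed: 3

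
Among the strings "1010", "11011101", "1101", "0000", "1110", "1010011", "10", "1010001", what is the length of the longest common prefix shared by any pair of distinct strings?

5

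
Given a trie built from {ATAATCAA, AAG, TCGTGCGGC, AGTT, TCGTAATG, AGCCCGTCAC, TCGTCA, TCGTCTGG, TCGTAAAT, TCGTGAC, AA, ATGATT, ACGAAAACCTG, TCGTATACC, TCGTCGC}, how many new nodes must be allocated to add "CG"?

2

No existing word starts with "C", so every character of "CG" needs a new node.
2 − 0 = 2 new nodes.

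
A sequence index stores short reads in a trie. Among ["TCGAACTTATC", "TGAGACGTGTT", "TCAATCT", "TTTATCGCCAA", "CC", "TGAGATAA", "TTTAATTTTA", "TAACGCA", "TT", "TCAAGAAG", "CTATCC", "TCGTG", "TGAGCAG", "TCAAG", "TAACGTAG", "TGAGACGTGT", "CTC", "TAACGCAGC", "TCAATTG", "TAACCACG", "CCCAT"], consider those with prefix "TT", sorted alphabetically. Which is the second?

TTTAATTTTA

DFS of the "TT" subtree visits, in order: "TT", "TTTAATTTTA", "TTTATCGCCAA"
The 2nd is TTTAATTTTA.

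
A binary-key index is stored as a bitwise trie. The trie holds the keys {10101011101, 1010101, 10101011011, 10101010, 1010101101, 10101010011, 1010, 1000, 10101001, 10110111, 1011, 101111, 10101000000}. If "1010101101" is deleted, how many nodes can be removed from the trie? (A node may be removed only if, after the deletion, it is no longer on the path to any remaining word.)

0

Walk "1010101101" from the leaf back toward the root, removing each node that no remaining word uses.
Every node on "1010101101" is still needed (e.g. by "10101011011"), so nothing is freed.
Nodes removed: 0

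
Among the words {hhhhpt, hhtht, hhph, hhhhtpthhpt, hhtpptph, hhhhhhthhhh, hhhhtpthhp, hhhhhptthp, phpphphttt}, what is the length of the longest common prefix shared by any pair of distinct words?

10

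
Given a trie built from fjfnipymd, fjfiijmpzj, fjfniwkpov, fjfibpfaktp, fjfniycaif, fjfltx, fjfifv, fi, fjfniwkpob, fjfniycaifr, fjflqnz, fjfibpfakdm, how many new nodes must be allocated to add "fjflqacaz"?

The longest prefix of "fjflqacaz" already in the trie is "fjflq" (length 5).
New nodes needed: |"fjflqacaz"| − 5 = 9 − 5 = 4.

4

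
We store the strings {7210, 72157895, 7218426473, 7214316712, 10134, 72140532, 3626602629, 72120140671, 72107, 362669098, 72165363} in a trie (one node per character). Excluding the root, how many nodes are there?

For each word, the new-node count is its length minus the longest prefix already in the trie:
  "7210" → 4 new (7, 2, 1, 0)
  "72157895" → prefix "721" already present; 5 new (5, 7, 8, 9, 5)
  "7218426473" → prefix "721" already present; 7 new (8, 4, 2, 6, 4, 7, 3)
  "7214316712" → prefix "721" already present; 7 new (4, 3, 1, 6, 7, 1, 2)
  "10134" → 5 new (1, 0, 1, 3, 4)
  "72140532" → prefix "7214" already present; 4 new (0, 5, 3, 2)
  "3626602629" → 10 new (3, 6, 2, 6, 6, 0, 2, 6, 2, 9)
  "72120140671" → prefix "721" already present; 8 new (2, 0, 1, 4, 0, 6, 7, 1)
  "72107" → prefix "7210" already present; 1 new (7)
  "362669098" → prefix "36266" already present; 4 new (9, 0, 9, 8)
  "72165363" → prefix "721" already present; 5 new (6, 5, 3, 6, 3)
Total nodes = 4 + 5 + 7 + 7 + 5 + 4 + 10 + 8 + 1 + 4 + 5 = 60

60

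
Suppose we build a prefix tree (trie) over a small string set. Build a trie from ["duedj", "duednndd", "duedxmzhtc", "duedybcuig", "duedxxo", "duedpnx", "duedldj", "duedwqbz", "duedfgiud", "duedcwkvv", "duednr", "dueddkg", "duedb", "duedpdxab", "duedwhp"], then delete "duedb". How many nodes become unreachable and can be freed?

1

A node on "duedb"'s path can go only if nothing else ends at it or branches off below it.
The suffix "b" (1 node) is used only by "duedb"; the node for "dued" still has the child "j", so pruning stops there.
Nodes removed: 1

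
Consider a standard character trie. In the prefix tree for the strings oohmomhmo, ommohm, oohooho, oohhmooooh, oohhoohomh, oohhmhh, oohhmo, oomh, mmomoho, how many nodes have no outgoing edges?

Leaves are exactly the stored words that no other stored word extends.
Those words: "mmomoho", "ommohm", "oohhmhh", "oohhmooooh", "oohhoohomh", "oohmomhmo", "oohooho", "oomh"
Leaf count: 8

8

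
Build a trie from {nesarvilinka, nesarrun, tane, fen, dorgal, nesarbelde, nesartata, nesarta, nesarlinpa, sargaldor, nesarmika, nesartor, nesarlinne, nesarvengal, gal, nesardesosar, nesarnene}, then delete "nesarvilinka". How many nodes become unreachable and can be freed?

6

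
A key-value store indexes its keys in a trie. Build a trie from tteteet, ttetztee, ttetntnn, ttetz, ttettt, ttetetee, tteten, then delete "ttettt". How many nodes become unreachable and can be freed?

2

After clearing the end-marker at "ttettt", prune upward until reaching a node still needed by another word.
The suffix "tt" (2 nodes) is used only by "ttettt"; the node for "ttet" still has the child "e", so pruning stops there.
Nodes removed: 2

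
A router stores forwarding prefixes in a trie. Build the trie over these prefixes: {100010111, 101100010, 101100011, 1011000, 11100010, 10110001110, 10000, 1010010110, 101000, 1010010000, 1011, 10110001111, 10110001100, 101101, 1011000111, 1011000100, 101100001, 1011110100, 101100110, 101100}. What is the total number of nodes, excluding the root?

Insert word by word; a character creates a node only if that edge doesn't already exist:
  "100010111" → 9 new (1, 0, 0, 0, 1, 0, 1, 1, 1)
  "101100010" → prefix "10" already present; 7 new (1, 1, 0, 0, 0, 1, 0)
  "101100011" → prefix "10110001" already present; 1 new (1)
  "1011000" → prefix "1011000" already present; 0 new (none)
  "11100010" → prefix "1" already present; 7 new (1, 1, 0, 0, 0, 1, 0)
  "10110001110" → prefix "101100011" already present; 2 new (1, 0)
  "10000" → prefix "1000" already present; 1 new (0)
  "1010010110" → prefix "101" already present; 7 new (0, 0, 1, 0, 1, 1, 0)
  "101000" → prefix "10100" already present; 1 new (0)
  "1010010000" → prefix "1010010" already present; 3 new (0, 0, 0)
  "1011" → prefix "1011" already present; 0 new (none)
  "10110001111" → prefix "1011000111" already present; 1 new (1)
  "10110001100" → prefix "101100011" already present; 2 new (0, 0)
  "101101" → prefix "10110" already present; 1 new (1)
  "1011000111" → prefix "1011000111" already present; 0 new (none)
  "1011000100" → prefix "101100010" already present; 1 new (0)
  "101100001" → prefix "1011000" already present; 2 new (0, 1)
  "1011110100" → prefix "1011" already present; 6 new (1, 1, 0, 1, 0, 0)
  "101100110" → prefix "101100" already present; 3 new (1, 1, 0)
  "101100" → prefix "101100" already present; 0 new (none)
Total nodes = 9 + 7 + 1 + 0 + 7 + 2 + 1 + 7 + 1 + 3 + 0 + 1 + 2 + 1 + 0 + 1 + 2 + 6 + 3 + 0 = 54

54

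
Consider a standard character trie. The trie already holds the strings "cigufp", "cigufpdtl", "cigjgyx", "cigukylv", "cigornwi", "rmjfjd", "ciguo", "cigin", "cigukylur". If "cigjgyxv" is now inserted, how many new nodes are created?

1

The longest prefix of "cigjgyxv" already in the trie is "cigjgyx" (length 7).
Each of the 1 remaining characters creates one node.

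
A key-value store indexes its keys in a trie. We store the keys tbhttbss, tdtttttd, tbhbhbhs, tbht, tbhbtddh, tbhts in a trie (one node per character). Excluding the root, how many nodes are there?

Trie structure (* marks end of a word):
(root)
└─ t
   ├─ b
   │  └─ h
   │     ├─ b
   │     │  ├─ h
   │     │  │  └─ b
   │     │  │     └─ h
   │     │  │        └─ s *
   │     │  └─ t
   │     │     └─ d
   │     │        └─ d
   │     │           └─ h *
   │     └─ t *
   │        ├─ s *
   │        └─ t
   │           └─ b
   │              └─ s
   │                 └─ s *
   └─ d
      └─ t
         └─ t
            └─ t
               └─ t
                  └─ t
                     └─ d *
Counting every labelled node above: 25.

25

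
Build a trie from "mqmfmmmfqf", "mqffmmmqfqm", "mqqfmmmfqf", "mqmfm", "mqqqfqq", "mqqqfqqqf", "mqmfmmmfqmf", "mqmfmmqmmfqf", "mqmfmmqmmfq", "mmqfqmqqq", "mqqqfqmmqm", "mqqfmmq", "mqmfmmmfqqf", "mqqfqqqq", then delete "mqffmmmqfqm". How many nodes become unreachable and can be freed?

9

After clearing the end-marker at "mqffmmmqfqm", prune upward until reaching a node still needed by another word.
The suffix "ffmmmqfqm" (9 nodes) is used only by "mqffmmmqfqm"; the node for "mq" still has the child "m", so pruning stops there.
Nodes removed: 9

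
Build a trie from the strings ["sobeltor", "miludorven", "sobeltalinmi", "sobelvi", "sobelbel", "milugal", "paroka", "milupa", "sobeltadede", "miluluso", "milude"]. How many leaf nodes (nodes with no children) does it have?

11

Leaves are exactly the stored words that no other stored word extends.
Those words: "milude", "miludorven", "milugal", "miluluso", "milupa", "paroka", "sobelbel", "sobeltadede", "sobeltalinmi", "sobeltor", "sobelvi"
Leaf count: 11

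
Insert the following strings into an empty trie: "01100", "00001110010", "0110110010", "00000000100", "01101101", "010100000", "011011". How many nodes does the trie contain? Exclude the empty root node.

36

Count nodes per top-level branch (shared prefixes stored once):
  '0'-branch (00000000100, 00001110010, 010100000, 01100, 011011, 0110110010, 01101101): 36 nodes
Sum: 36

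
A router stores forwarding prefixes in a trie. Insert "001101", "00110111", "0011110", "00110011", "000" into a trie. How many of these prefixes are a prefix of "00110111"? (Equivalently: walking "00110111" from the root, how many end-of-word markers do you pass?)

Walk "00110111" from the root; an end-of-word marker is hit whenever a stored word is a prefix of "00110111".
Prefixes of the query that are stored words: "001101", "00110111"
Count: 2

2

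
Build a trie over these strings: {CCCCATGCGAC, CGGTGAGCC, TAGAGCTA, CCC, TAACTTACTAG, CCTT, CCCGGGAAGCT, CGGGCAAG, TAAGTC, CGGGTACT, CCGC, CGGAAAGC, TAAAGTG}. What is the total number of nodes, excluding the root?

69

Insert word by word; a character creates a node only if that edge doesn't already exist:
  "CCCCATGCGAC" → 11 new (C, C, C, C, A, T, G, C, G, A, C)
  "CGGTGAGCC" → prefix "C" already present; 8 new (G, G, T, G, A, G, C, C)
  "TAGAGCTA" → 8 new (T, A, G, A, G, C, T, A)
  "CCC" → prefix "CCC" already present; 0 new (none)
  "TAACTTACTAG" → prefix "TA" already present; 9 new (A, C, T, T, A, C, T, A, G)
  "CCTT" → prefix "CC" already present; 2 new (T, T)
  "CCCGGGAAGCT" → prefix "CCC" already present; 8 new (G, G, G, A, A, G, C, T)
  "CGGGCAAG" → prefix "CGG" already present; 5 new (G, C, A, A, G)
  "TAAGTC" → prefix "TAA" already present; 3 new (G, T, C)
  "CGGGTACT" → prefix "CGGG" already present; 4 new (T, A, C, T)
  "CCGC" → prefix "CC" already present; 2 new (G, C)
  "CGGAAAGC" → prefix "CGG" already present; 5 new (A, A, A, G, C)
  "TAAAGTG" → prefix "TAA" already present; 4 new (A, G, T, G)
Total nodes = 11 + 8 + 8 + 0 + 9 + 2 + 8 + 5 + 3 + 4 + 2 + 5 + 4 = 69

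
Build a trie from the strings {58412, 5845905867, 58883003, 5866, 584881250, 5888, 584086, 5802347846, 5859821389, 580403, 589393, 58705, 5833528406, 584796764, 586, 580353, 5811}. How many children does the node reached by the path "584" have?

The children of the "584" node are the distinct next characters among strings starting with "584".
Characters that immediately follow "584" among the stored strings: {0, 1, 5, 7, 8}.
That node has 5 child edges.

5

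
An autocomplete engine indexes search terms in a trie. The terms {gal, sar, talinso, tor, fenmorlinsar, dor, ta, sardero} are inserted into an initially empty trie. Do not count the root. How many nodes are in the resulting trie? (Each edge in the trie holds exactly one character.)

34

Trace insertions, counting only characters that open a new branch:
  "gal" → 3 new (g, a, l)
  "sar" → 3 new (s, a, r)
  "talinso" → 7 new (t, a, l, i, n, s, o)
  "tor" → prefix "t" already present; 2 new (o, r)
  "fenmorlinsar" → 12 new (f, e, n, m, o, r, l, i, n, s, a, r)
  "dor" → 3 new (d, o, r)
  "ta" → prefix "ta" already present; 0 new (none)
  "sardero" → prefix "sar" already present; 4 new (d, e, r, o)
Total nodes = 3 + 3 + 7 + 2 + 12 + 3 + 0 + 4 = 34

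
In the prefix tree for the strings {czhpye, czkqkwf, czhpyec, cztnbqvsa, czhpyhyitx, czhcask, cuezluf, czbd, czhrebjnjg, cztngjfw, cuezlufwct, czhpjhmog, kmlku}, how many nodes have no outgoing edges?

Leaves are exactly the stored words that no other stored word extends.
Those words: "cuezlufwct", "czbd", "czhcask", "czhpjhmog", "czhpyec", "czhpyhyitx", "czhrebjnjg", "czkqkwf", "cztnbqvsa", "cztngjfw", "kmlku"
Leaf count: 11

11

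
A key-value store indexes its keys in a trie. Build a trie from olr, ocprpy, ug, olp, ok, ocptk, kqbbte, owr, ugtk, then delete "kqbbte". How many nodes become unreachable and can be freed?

6

Walk "kqbbte" from the leaf back toward the root, removing each node that no remaining word uses.
No other word shares any prefix with "kqbbte", so all 6 of its nodes go.
Nodes removed: 6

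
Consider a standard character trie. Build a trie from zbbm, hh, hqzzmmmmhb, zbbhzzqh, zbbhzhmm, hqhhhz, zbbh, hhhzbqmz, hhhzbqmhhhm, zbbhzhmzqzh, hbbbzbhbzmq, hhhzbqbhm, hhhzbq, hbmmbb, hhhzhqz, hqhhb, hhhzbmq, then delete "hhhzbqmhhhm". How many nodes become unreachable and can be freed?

After clearing the end-marker at "hhhzbqmhhhm", prune upward until reaching a node still needed by another word.
The suffix "hhhm" (4 nodes) is used only by "hhhzbqmhhhm"; the node for "hhhzbqm" still has the child "z", so pruning stops there.
Nodes removed: 4

4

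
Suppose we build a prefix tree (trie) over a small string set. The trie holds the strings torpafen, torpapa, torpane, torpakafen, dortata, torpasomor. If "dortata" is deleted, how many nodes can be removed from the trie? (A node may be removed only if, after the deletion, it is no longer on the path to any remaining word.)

7

Walk "dortata" from the leaf back toward the root, removing each node that no remaining word uses.
No other word shares any prefix with "dortata", so all 7 of its nodes go.
Nodes removed: 7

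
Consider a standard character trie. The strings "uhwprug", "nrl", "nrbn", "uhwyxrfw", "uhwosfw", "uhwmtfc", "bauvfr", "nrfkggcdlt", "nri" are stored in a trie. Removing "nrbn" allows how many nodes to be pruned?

After clearing the end-marker at "nrbn", prune upward until reaching a node still needed by another word.
The suffix "bn" (2 nodes) is used only by "nrbn"; the node for "nr" still has the child "l", so pruning stops there.
Nodes removed: 2

2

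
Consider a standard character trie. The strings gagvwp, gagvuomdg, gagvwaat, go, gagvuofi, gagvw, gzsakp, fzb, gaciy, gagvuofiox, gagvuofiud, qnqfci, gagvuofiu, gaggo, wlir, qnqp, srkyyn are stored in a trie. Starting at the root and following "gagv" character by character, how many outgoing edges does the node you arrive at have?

2

The children of the "gagv" node are the distinct next characters among strings starting with "gagv".
Distinct next characters after "gagv": u, w.
That node has 2 child edges.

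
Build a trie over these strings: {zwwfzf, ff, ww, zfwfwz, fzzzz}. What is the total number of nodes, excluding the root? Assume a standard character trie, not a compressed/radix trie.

Count nodes per top-level branch (shared prefixes stored once):
  'f'-branch (ff, fzzzz): 6 nodes
  'w'-branch (ww): 2 nodes
  'z'-branch (zfwfwz, zwwfzf): 11 nodes
Sum: 19

19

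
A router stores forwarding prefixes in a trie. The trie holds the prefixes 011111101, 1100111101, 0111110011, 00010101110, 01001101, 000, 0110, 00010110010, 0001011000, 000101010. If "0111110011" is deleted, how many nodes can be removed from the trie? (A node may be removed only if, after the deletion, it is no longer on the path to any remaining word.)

4

Walk "0111110011" from the leaf back toward the root, removing each node that no remaining word uses.
The suffix "0011" (4 nodes) is used only by "0111110011"; the node for "011111" still has the child "1", so pruning stops there.
Nodes removed: 4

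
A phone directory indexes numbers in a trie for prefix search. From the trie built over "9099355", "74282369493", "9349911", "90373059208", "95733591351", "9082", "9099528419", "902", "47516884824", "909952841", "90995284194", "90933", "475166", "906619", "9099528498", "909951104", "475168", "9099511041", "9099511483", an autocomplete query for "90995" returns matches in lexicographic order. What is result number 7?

Filter for "90995…" and sort: "909951104", "9099511041", "9099511483", "909952841", "9099528419", "90995284194", "9099528498"
Position 7: 9099528498

9099528498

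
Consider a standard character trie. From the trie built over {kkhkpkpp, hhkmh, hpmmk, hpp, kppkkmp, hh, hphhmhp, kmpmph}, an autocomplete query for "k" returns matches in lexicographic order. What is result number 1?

kkhkpkpp

Words with prefix "k", in lexicographic order: "kkhkpkpp", "kmpmph", "kppkkmp"
The 1st is kkhkpkpp.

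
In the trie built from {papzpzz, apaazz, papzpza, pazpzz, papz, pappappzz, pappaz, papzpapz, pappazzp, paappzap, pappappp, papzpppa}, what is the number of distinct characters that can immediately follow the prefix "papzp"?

The children of the "papzp" node are the distinct next characters among strings starting with "papzp".
Distinct next characters after "papzp": a, p, z.
That node has 3 child edges.

3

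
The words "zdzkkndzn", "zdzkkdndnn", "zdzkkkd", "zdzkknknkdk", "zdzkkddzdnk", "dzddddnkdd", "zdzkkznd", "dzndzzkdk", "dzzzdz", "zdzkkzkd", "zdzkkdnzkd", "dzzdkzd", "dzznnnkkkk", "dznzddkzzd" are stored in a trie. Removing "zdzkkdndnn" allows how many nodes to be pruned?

3

A node on "zdzkkdndnn"'s path can go only if nothing else ends at it or branches off below it.
The suffix "dnn" (3 nodes) is used only by "zdzkkdndnn"; the node for "zdzkkdn" still has the child "z", so pruning stops there.
Nodes removed: 3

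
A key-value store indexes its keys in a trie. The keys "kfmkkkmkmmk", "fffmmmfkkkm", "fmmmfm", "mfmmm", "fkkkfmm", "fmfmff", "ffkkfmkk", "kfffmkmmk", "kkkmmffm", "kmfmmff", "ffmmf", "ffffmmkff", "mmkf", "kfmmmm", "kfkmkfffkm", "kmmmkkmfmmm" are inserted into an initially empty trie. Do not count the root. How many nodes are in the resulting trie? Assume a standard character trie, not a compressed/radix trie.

100

Insert word by word; a character creates a node only if that edge doesn't already exist:
  "kfmkkkmkmmk" → 11 new (k, f, m, k, k, k, m, k, m, m, k)
  "fffmmmfkkkm" → 11 new (f, f, f, m, m, m, f, k, k, k, m)
  "fmmmfm" → prefix "f" already present; 5 new (m, m, m, f, m)
  "mfmmm" → 5 new (m, f, m, m, m)
  "fkkkfmm" → prefix "f" already present; 6 new (k, k, k, f, m, m)
  "fmfmff" → prefix "fm" already present; 4 new (f, m, f, f)
  "ffkkfmkk" → prefix "ff" already present; 6 new (k, k, f, m, k, k)
  "kfffmkmmk" → prefix "kf" already present; 7 new (f, f, m, k, m, m, k)
  "kkkmmffm" → prefix "k" already present; 7 new (k, k, m, m, f, f, m)
  "kmfmmff" → prefix "k" already present; 6 new (m, f, m, m, f, f)
  "ffmmf" → prefix "ff" already present; 3 new (m, m, f)
  "ffffmmkff" → prefix "fff" already present; 6 new (f, m, m, k, f, f)
  "mmkf" → prefix "m" already present; 3 new (m, k, f)
  "kfmmmm" → prefix "kfm" already present; 3 new (m, m, m)
  "kfkmkfffkm" → prefix "kf" already present; 8 new (k, m, k, f, f, f, k, m)
  "kmmmkkmfmmm" → prefix "km" already present; 9 new (m, m, k, k, m, f, m, m, m)
Total nodes = 11 + 11 + 5 + 5 + 6 + 4 + 6 + 7 + 7 + 6 + 3 + 6 + 3 + 3 + 8 + 9 = 100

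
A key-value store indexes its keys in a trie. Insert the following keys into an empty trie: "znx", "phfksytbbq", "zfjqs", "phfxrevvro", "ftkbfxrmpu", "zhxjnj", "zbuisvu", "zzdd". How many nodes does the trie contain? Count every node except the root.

Trace insertions, counting only characters that open a new branch:
  "znx" → 3 new (z, n, x)
  "phfksytbbq" → 10 new (p, h, f, k, s, y, t, b, b, q)
  "zfjqs" → prefix "z" already present; 4 new (f, j, q, s)
  "phfxrevvro" → prefix "phf" already present; 7 new (x, r, e, v, v, r, o)
  "ftkbfxrmpu" → 10 new (f, t, k, b, f, x, r, m, p, u)
  "zhxjnj" → prefix "z" already present; 5 new (h, x, j, n, j)
  "zbuisvu" → prefix "z" already present; 6 new (b, u, i, s, v, u)
  "zzdd" → prefix "z" already present; 3 new (z, d, d)
Total nodes = 3 + 10 + 4 + 7 + 10 + 5 + 6 + 3 = 48

48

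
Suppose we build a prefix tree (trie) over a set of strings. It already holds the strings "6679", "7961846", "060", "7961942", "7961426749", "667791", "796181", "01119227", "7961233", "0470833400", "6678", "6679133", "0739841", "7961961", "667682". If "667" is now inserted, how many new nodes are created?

0

"667" is already a full path in the trie; only an end-marker is added.
No new nodes are needed: 0.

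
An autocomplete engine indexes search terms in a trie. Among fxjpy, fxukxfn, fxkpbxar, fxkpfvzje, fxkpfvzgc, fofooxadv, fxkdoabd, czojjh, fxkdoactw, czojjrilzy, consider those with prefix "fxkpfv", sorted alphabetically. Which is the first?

fxkpfvzgc

Words with prefix "fxkpfv", in lexicographic order: "fxkpfvzgc", "fxkpfvzje"
The 1st is fxkpfvzgc.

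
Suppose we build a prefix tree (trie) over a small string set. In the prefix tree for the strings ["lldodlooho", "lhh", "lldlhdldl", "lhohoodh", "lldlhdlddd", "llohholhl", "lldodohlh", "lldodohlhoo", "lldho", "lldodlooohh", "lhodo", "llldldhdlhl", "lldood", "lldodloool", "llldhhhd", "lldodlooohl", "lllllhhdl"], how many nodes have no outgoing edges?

16

A leaf is a node with no children — equivalently, the end of a word that is not a proper prefix of any other stored word.
Those words: "lhh", "lhodo", "lhohoodh", "lldho", "lldlhdlddd", "lldlhdldl", "lldodlooho", "lldodlooohh", "lldodlooohl", "lldodloool", "lldodohlhoo", "lldood", "llldhhhd", "llldldhdlhl", "lllllhhdl", "llohholhl"
Leaf count: 16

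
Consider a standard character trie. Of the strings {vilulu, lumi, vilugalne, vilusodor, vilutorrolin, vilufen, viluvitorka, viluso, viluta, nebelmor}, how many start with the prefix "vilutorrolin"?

1

Walk to "vilutorrolin"; the words in its subtree are exactly those with that prefix.
Words under "vilutorrolin": vilutorrolin
Count: 1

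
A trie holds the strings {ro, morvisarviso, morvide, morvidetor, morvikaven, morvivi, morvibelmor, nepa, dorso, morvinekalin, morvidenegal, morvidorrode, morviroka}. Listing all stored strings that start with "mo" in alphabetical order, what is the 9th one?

morvisarviso

Words with prefix "mo", in lexicographic order: "morvibelmor", "morvide", "morvidenegal", "morvidetor", "morvidorrode", "morvikaven", "morvinekalin", "morviroka", "morvisarviso", "morvivi"
Position 9: morvisarviso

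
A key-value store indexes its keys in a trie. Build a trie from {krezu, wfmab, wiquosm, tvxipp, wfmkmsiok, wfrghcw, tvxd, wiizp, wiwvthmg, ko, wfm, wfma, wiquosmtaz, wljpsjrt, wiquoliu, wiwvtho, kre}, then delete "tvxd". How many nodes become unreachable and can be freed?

1

A node on "tvxd"'s path can go only if nothing else ends at it or branches off below it.
The suffix "d" (1 node) is used only by "tvxd"; the node for "tvx" still has the child "i", so pruning stops there.
Nodes removed: 1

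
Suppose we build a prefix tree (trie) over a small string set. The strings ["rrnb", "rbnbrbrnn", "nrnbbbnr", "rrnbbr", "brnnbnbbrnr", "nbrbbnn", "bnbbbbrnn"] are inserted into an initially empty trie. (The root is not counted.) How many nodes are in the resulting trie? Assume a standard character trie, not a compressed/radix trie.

Count nodes per top-level branch (shared prefixes stored once):
  'b'-branch (bnbbbbrnn, brnnbnbbrnr): 19 nodes
  'n'-branch (nbrbbnn, nrnbbbnr): 14 nodes
  'r'-branch (rbnbrbrnn, rrnb, rrnbbr): 14 nodes
Sum: 47

47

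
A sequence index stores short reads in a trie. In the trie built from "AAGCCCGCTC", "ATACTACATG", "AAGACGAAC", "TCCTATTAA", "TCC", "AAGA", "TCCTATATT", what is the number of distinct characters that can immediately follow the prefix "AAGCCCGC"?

1

Follow the path "AAGCCCGC" to its node, then look at its outgoing edges.
Characters that immediately follow "AAGCCCGC" among the stored strings: {T}.
That node has 1 child edge.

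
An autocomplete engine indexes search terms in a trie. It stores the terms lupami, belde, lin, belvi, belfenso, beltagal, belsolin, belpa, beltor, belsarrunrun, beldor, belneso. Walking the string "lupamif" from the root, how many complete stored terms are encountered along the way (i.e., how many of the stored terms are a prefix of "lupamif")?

Traverse "lupamif" character by character; count nodes along the way that are marked as word ends.
Prefixes of the query that are stored words: "lupami"
Count: 1

1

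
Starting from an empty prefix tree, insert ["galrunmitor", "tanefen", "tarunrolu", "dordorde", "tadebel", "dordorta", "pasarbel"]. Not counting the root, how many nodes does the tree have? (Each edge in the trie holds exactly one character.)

Insert word by word; a character creates a node only if that edge doesn't already exist:
  "galrunmitor" → 11 new (g, a, l, r, u, n, m, i, t, o, r)
  "tanefen" → 7 new (t, a, n, e, f, e, n)
  "tarunrolu" → prefix "ta" already present; 7 new (r, u, n, r, o, l, u)
  "dordorde" → 8 new (d, o, r, d, o, r, d, e)
  "tadebel" → prefix "ta" already present; 5 new (d, e, b, e, l)
  "dordorta" → prefix "dordor" already present; 2 new (t, a)
  "pasarbel" → 8 new (p, a, s, a, r, b, e, l)
Total nodes = 11 + 7 + 7 + 8 + 5 + 2 + 8 = 48

48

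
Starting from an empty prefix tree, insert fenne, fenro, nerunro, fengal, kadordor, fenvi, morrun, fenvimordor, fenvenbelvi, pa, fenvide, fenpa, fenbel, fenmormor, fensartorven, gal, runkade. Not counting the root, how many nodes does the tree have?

80

For each word, the new-node count is its length minus the longest prefix already in the trie:
  "fenne" → 5 new (f, e, n, n, e)
  "fenro" → prefix "fen" already present; 2 new (r, o)
  "nerunro" → 7 new (n, e, r, u, n, r, o)
  "fengal" → prefix "fen" already present; 3 new (g, a, l)
  "kadordor" → 8 new (k, a, d, o, r, d, o, r)
  "fenvi" → prefix "fen" already present; 2 new (v, i)
  "morrun" → 6 new (m, o, r, r, u, n)
  "fenvimordor" → prefix "fenvi" already present; 6 new (m, o, r, d, o, r)
  "fenvenbelvi" → prefix "fenv" already present; 7 new (e, n, b, e, l, v, i)
  "pa" → 2 new (p, a)
  "fenvide" → prefix "fenvi" already present; 2 new (d, e)
  "fenpa" → prefix "fen" already present; 2 new (p, a)
  "fenbel" → prefix "fen" already present; 3 new (b, e, l)
  "fenmormor" → prefix "fen" already present; 6 new (m, o, r, m, o, r)
  "fensartorven" → prefix "fen" already present; 9 new (s, a, r, t, o, r, v, e, n)
  "gal" → 3 new (g, a, l)
  "runkade" → 7 new (r, u, n, k, a, d, e)
Total nodes = 5 + 2 + 7 + 3 + 8 + 2 + 6 + 6 + 7 + 2 + 2 + 2 + 3 + 6 + 9 + 3 + 7 = 80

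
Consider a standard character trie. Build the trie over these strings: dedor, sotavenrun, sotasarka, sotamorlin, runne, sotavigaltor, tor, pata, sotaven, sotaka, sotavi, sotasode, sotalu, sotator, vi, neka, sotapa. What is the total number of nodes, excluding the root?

63

For each word, the new-node count is its length minus the longest prefix already in the trie:
  "dedor" → 5 new (d, e, d, o, r)
  "sotavenrun" → 10 new (s, o, t, a, v, e, n, r, u, n)
  "sotasarka" → prefix "sota" already present; 5 new (s, a, r, k, a)
  "sotamorlin" → prefix "sota" already present; 6 new (m, o, r, l, i, n)
  "runne" → 5 new (r, u, n, n, e)
  "sotavigaltor" → prefix "sotav" already present; 7 new (i, g, a, l, t, o, r)
  "tor" → 3 new (t, o, r)
  "pata" → 4 new (p, a, t, a)
  "sotaven" → prefix "sotaven" already present; 0 new (none)
  "sotaka" → prefix "sota" already present; 2 new (k, a)
  "sotavi" → prefix "sotavi" already present; 0 new (none)
  "sotasode" → prefix "sotas" already present; 3 new (o, d, e)
  "sotalu" → prefix "sota" already present; 2 new (l, u)
  "sotator" → prefix "sota" already present; 3 new (t, o, r)
  "vi" → 2 new (v, i)
  "neka" → 4 new (n, e, k, a)
  "sotapa" → prefix "sota" already present; 2 new (p, a)
Total nodes = 5 + 10 + 5 + 6 + 5 + 7 + 3 + 4 + 0 + 2 + 0 + 3 + 2 + 3 + 2 + 4 + 2 = 63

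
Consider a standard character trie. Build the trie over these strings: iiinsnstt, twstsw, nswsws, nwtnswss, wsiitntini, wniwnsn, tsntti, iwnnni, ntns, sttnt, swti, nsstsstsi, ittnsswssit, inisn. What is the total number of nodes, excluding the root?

Count nodes per top-level branch (shared prefixes stored once):
  'i'-branch (iiinsnstt, inisn, ittnsswssit, iwnnni): 28 nodes
  'n'-branch (nsstsstsi, nswsws, ntns, nwtnswss): 23 nodes
  's'-branch (sttnt, swti): 8 nodes
  't'-branch (tsntti, twstsw): 11 nodes
  'w'-branch (wniwnsn, wsiitntini): 16 nodes
Sum: 86

86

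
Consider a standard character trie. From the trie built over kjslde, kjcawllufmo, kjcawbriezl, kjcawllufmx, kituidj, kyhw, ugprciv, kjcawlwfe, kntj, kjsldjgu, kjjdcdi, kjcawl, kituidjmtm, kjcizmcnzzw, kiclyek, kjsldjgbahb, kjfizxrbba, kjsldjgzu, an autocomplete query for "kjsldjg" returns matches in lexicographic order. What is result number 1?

Filter for "kjsldjg…" and sort: "kjsldjgbahb", "kjsldjgu", "kjsldjgzu"
The 1st is kjsldjgbahb.

kjsldjgbahb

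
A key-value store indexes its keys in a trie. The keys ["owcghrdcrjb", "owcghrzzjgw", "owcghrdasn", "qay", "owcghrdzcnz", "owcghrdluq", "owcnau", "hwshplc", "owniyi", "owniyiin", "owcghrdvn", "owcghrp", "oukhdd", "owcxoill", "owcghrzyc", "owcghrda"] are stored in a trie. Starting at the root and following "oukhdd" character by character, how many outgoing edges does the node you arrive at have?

0

Follow the path "oukhdd" to its node, then look at its outgoing edges.
No stored string extends past "oukhdd".
That node has 0 child edges.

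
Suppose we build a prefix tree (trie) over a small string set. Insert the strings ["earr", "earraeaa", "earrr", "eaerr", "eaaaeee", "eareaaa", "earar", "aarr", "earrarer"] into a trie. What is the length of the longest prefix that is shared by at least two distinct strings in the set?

Look for the deepest trie node that still has at least two words in its subtree.
"earraeaa" and "earrarer" agree on "earra" (5 characters) before diverging; nothing deeper is shared.
Longest shared-prefix length: 5

5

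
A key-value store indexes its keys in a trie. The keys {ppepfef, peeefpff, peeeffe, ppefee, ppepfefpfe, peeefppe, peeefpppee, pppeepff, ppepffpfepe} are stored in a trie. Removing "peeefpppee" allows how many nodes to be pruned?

3

A node on "peeefpppee"'s path can go only if nothing else ends at it or branches off below it.
The suffix "pee" (3 nodes) is used only by "peeefpppee"; the node for "peeefpp" still has the child "e", so pruning stops there.
Nodes removed: 3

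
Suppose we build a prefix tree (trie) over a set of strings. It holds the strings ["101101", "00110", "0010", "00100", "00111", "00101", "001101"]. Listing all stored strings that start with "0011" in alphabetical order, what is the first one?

00110

Filter for "0011…" and sort: "00110", "001101", "00111"
Position 1: 00110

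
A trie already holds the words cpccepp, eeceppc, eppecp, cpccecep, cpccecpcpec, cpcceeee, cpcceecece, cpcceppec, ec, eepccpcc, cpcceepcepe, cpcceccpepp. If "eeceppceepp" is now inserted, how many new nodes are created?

"eeceppc" is already a path in the trie; the remaining "eepp" must be added.
So 11 − 7 = 4 new nodes.

4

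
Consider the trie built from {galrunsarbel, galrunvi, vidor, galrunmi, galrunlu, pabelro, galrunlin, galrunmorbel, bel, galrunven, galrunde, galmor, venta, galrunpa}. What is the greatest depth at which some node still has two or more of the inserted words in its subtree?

7

Look for the deepest trie node that still has at least two words in its subtree.
"galrunlin" and "galrunlu" agree on "galrunl" (7 characters) before diverging; nothing deeper is shared.
Longest shared-prefix length: 7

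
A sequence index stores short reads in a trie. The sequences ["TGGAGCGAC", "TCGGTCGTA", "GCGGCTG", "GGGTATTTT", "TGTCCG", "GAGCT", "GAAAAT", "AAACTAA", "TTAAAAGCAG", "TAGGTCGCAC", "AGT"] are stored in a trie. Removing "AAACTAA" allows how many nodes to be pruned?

6

A node on "AAACTAA"'s path can go only if nothing else ends at it or branches off below it.
The suffix "AACTAA" (6 nodes) is used only by "AAACTAA"; the node for "A" still has the child "G", so pruning stops there.
Nodes removed: 6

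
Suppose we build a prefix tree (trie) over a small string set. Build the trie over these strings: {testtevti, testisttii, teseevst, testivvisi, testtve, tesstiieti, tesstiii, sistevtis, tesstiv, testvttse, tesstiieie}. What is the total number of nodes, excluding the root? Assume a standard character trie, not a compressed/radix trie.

For each word, the new-node count is its length minus the longest prefix already in the trie:
  "testtevti" → 9 new (t, e, s, t, t, e, v, t, i)
  "testisttii" → prefix "test" already present; 6 new (i, s, t, t, i, i)
  "teseevst" → prefix "tes" already present; 5 new (e, e, v, s, t)
  "testivvisi" → prefix "testi" already present; 5 new (v, v, i, s, i)
  "testtve" → prefix "testt" already present; 2 new (v, e)
  "tesstiieti" → prefix "tes" already present; 7 new (s, t, i, i, e, t, i)
  "tesstiii" → prefix "tesstii" already present; 1 new (i)
  "sistevtis" → 9 new (s, i, s, t, e, v, t, i, s)
  "tesstiv" → prefix "tessti" already present; 1 new (v)
  "testvttse" → prefix "test" already present; 5 new (v, t, t, s, e)
  "tesstiieie" → prefix "tesstiie" already present; 2 new (i, e)
Total nodes = 9 + 6 + 5 + 5 + 2 + 7 + 1 + 9 + 1 + 5 + 2 = 52

52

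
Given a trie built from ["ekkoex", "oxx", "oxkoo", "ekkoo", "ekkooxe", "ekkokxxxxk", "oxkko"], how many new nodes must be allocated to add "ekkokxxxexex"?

Walking "ekkokxxxexex" from the root, the first 8 characters ("ekkokxxx") follow existing edges; "e" is the first miss.
So 12 − 8 = 4 new nodes.

4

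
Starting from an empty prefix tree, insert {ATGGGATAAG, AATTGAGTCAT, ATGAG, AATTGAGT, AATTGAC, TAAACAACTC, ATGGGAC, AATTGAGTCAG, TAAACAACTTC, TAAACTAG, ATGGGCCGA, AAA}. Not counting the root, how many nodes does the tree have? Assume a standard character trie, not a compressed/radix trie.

Count nodes per top-level branch (shared prefixes stored once):
  'A'-branch (AAA, AATTGAC, AATTGAGT, AATTGAGTCAG, AATTGAGTCAT, ATGAG, ATGGGAC, ATGGGATAAG, ATGGGCCGA): 30 nodes
  'T'-branch (TAAACAACTC, TAAACAACTTC, TAAACTAG): 15 nodes
Sum: 45

45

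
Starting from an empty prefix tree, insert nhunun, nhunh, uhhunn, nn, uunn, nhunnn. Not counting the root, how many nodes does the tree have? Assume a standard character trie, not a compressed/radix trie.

For each word, the new-node count is its length minus the longest prefix already in the trie:
  "nhunun" → 6 new (n, h, u, n, u, n)
  "nhunh" → prefix "nhun" already present; 1 new (h)
  "uhhunn" → 6 new (u, h, h, u, n, n)
  "nn" → prefix "n" already present; 1 new (n)
  "uunn" → prefix "u" already present; 3 new (u, n, n)
  "nhunnn" → prefix "nhun" already present; 2 new (n, n)
Total nodes = 6 + 1 + 6 + 1 + 3 + 2 = 19

19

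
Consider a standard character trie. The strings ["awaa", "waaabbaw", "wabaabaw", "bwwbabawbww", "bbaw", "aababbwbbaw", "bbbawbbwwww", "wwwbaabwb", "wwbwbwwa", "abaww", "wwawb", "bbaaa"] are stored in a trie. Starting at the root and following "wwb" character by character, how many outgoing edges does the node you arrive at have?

1

Follow the path "wwb" to its node, then look at its outgoing edges.
Distinct next characters after "wwb": w.
That node has 1 child edge.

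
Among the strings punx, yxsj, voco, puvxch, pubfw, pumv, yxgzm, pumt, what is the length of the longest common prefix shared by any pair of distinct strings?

3

Look for the deepest trie node that still has at least two words in its subtree.
e.g. "pumt" and "pumv" share the prefix "pum" of length 3; no pair shares a longer one.
Longest shared-prefix length: 3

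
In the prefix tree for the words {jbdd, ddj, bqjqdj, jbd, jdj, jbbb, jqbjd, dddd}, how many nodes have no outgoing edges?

7

Leaves are exactly the stored words that no other stored word extends.
Those words: "bqjqdj", "dddd", "ddj", "jbbb", "jbdd", "jdj", "jqbjd"
Leaf count: 7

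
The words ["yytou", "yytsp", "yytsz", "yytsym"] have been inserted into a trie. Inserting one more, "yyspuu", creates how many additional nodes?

4

The longest prefix of "yyspuu" already in the trie is "yy" (length 2).
New nodes needed: |"yyspuu"| − 2 = 6 − 2 = 4.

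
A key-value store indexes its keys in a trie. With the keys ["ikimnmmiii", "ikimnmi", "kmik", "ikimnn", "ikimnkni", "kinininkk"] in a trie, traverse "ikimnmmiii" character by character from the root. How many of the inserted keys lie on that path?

Check each prefix of "ikimnmmiii" against the stored set — each match is an end-marker on the path.
Prefixes of the query that are stored words: "ikimnmmiii"
Count: 1

1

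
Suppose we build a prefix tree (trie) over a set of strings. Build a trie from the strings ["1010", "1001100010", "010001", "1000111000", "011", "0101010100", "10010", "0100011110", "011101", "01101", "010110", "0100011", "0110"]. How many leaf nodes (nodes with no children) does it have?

A leaf is a node with no children — equivalently, the end of a word that is not a proper prefix of any other stored word.
Those words: "0100011110", "0101010100", "010110", "01101", "011101", "1000111000", "10010", "1001100010", "1010"
Leaf count: 9

9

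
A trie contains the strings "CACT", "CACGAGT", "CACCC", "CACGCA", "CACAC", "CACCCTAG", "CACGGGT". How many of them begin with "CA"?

Walk to "CA"; the words in its subtree are exactly those with that prefix.
Matches: "CACAC", "CACCC", "CACCCTAG", "CACGAGT", "CACGCA", "CACGGGT", "CACT"
Count: 7

7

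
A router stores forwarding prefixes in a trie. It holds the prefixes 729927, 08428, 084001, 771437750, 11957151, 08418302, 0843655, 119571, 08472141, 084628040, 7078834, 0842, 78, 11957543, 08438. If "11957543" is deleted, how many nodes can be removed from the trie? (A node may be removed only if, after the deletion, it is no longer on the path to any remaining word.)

After clearing the end-marker at "11957543", prune upward until reaching a node still needed by another word.
The suffix "543" (3 nodes) is used only by "11957543"; the node for "11957" still has the child "1", so pruning stops there.
Nodes removed: 3

3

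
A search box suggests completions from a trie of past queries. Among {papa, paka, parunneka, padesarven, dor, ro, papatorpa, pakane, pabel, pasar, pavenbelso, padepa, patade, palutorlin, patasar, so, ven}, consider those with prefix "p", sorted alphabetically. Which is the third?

Filter for "p…" and sort: "pabel", "padepa", "padesarven", "paka", "pakane", "palutorlin", "papa", "papatorpa", "parunneka", "pasar", "patade", "patasar", "pavenbelso"
Position 3: padesarven

padesarven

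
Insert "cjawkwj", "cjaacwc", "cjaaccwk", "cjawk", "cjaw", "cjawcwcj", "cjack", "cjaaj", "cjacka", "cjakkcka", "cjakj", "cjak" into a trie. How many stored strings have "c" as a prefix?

12

Walk to "c"; the words in its subtree are exactly those with that prefix.
Matches: "cjaaccwk", "cjaacwc", "cjaaj", "cjack", "cjacka", "cjak", "cjakj", "cjakkcka", "cjaw", "cjawcwcj", "cjawk", "cjawkwj"
Count: 12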